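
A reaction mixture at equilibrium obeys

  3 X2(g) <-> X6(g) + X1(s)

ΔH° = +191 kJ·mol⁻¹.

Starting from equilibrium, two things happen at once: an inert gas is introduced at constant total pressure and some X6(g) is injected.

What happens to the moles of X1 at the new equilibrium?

Adding inert gas at constant total pressure expands the volume and lowers every reacting partial pressure. With Δn_gas = 1 − 3 = -2, Q moves away from K toward the side with fewer gas moles, so the system shifts toward the side with more gas moles — to the left.
Adding X6 (g), a product, drives the reaction to the left.
The net shift is to the left. X1 is a product, so its amount decreases.

decreases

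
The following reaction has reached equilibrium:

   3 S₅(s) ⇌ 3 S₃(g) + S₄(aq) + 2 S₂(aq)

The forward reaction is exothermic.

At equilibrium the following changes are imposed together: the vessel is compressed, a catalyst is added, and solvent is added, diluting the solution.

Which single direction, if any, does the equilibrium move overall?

Gas moles: reactants 0, products 3 (Δn_gas = +3). Compression shifts the system toward the side with fewer moles of gas — to the left.
A catalyst speeds both forward and reverse rates equally; it changes neither Q nor K — no shift from this change.
Dilution lowers every aqueous concentration by the same factor. Δn_aq = 3 − 0 = +3, so the system shifts toward the side with more dissolved moles — to the right.
The individual effects push in opposite directions; without quantitative information the net direction cannot be determined.

cannot be determined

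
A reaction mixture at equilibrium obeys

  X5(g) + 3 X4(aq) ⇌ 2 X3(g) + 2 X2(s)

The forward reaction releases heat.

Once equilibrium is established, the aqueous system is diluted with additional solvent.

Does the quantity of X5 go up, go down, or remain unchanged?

increases

Dilution lowers every aqueous concentration by the same factor. Δn_aq = 0 − 3 = -3, so the system shifts toward the side with more dissolved moles — to the left.
The net shift is to the left. X5 is a reactant, so its amount increases.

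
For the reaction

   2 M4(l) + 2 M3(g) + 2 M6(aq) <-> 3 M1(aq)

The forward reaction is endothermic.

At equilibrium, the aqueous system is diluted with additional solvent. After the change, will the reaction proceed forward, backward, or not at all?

right

Dilution lowers every aqueous concentration by the same factor. Δn_aq = 3 − 2 = +1, so the system shifts toward the side with more dissolved moles — to the right.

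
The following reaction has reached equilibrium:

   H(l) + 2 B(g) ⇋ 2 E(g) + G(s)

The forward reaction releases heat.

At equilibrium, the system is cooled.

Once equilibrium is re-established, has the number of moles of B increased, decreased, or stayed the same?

decreases

The forward reaction is exothermic. Lowering T favours the exothermic direction — shift to the right.
The net shift is to the right. B is a reactant, so its amount decreases.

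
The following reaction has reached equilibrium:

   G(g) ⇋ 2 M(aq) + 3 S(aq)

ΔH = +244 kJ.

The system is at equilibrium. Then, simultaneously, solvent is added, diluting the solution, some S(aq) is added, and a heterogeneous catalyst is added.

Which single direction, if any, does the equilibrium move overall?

cannot be determined

Dilution lowers every aqueous concentration by the same factor. Δn_aq = 5 − 0 = +5, so the system shifts toward the side with more dissolved moles — to the right.
Adding S (aq), a product, drives the reaction to the left.
A catalyst speeds both forward and reverse rates equally; it changes neither Q nor K — no shift from this change.
The individual effects push in opposite directions; without quantitative information the net direction cannot be determined.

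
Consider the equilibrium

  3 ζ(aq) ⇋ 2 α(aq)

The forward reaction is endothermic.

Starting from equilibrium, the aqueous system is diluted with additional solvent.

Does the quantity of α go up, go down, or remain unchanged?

decreases

Dilution lowers every aqueous concentration by the same factor. Δn_aq = 2 − 3 = -1, so the system shifts toward the side with more dissolved moles — to the left.
The net shift is to the left. α is a product, so its amount decreases.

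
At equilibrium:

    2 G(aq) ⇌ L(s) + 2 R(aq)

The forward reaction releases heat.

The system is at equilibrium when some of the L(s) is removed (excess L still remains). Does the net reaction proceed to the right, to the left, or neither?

L is a pure solid; its activity is 1 regardless of amount, so Q is unaffected — no shift from this change.

no shift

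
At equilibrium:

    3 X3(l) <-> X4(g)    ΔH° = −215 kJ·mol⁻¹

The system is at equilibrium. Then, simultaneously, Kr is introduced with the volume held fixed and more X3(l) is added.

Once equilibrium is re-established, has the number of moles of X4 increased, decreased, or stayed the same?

At constant volume, adding an inert gas leaves every reacting species' partial pressure unchanged, so Q is unchanged — no shift from this change.
X3 is a pure liquid; its activity is 1 regardless of amount, so Q is unaffected — no shift from this change.
No net shift occurs, so the amount of X4 is unchanged.

unchanged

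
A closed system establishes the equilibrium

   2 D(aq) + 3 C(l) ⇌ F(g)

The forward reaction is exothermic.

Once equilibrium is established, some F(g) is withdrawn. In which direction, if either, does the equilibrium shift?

Removing F (g), a product, drives the reaction to the right.

right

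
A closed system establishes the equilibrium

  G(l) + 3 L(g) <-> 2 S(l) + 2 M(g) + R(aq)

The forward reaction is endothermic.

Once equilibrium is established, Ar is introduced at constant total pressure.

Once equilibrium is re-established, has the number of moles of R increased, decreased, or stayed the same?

Adding inert gas at constant total pressure expands the volume and lowers every reacting partial pressure. With Δn_gas = 2 − 3 = -1, Q moves away from K toward the side with fewer gas moles, so the system shifts toward the side with more gas moles — to the left.
The net shift is to the left. R is a product, so its amount decreases.

decreases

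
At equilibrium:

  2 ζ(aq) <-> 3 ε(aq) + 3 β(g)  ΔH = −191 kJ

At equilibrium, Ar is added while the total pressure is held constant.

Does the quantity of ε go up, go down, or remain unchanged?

increases

Adding inert gas at constant total pressure expands the volume and lowers every reacting partial pressure. With Δn_gas = 3 − 0 = +3, Q moves away from K toward the side with fewer gas moles, so the system shifts toward the side with more gas moles — to the right.
The net shift is to the right. ε is a product, so its amount increases.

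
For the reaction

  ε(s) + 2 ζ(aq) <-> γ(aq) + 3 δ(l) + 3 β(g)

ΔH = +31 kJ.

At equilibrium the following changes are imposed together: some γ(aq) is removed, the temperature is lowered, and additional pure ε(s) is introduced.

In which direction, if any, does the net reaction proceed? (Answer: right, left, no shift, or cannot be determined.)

Removing γ (aq), a product, drives the reaction to the right.
The forward reaction is endothermic. Lowering T favours the exothermic direction — shift to the left.
ε is a pure solid; its activity is 1 regardless of amount, so Q is unaffected — no shift from this change.
The individual effects push in opposite directions; without quantitative information the net direction cannot be determined.

cannot be determined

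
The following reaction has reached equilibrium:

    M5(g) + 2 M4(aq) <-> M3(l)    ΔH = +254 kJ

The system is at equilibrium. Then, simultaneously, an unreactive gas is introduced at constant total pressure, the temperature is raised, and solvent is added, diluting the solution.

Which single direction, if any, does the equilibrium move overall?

cannot be determined

Adding inert gas at constant total pressure expands the volume and lowers every reacting partial pressure. With Δn_gas = 0 − 1 = -1, Q moves away from K toward the side with fewer gas moles, so the system shifts toward the side with more gas moles — to the left.
The forward reaction is endothermic. Raising T favours the endothermic direction — shift to the right.
Dilution lowers every aqueous concentration by the same factor. Δn_aq = 0 − 2 = -2, so the system shifts toward the side with more dissolved moles — to the left.
The individual effects push in opposite directions; without quantitative information the net direction cannot be determined.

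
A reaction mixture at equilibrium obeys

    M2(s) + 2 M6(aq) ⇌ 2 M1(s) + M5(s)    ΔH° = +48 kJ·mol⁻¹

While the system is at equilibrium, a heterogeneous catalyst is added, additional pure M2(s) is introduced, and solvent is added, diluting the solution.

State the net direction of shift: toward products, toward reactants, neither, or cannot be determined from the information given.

left

A catalyst speeds both forward and reverse rates equally; it changes neither Q nor K — no shift from this change.
M2 is a pure solid; its activity is 1 regardless of amount, so Q is unaffected — no shift from this change.
Dilution lowers every aqueous concentration by the same factor. Δn_aq = 0 − 2 = -2, so the system shifts toward the side with more dissolved moles — to the left.
Only the nonzero effect(s) matter; the net shift is to the left.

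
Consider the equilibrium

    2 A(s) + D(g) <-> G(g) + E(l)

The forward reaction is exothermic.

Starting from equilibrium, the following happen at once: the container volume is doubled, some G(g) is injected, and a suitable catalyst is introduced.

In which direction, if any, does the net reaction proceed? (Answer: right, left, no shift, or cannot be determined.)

left

Gas moles: reactants 1, products 1. Δn_gas = 0, so a volume change leaves Q equal to K — no shift from this change.
Adding G (g), a product, drives the reaction to the left.
A catalyst speeds both forward and reverse rates equally; it changes neither Q nor K — no shift from this change.
Only the nonzero effect(s) matter; the net shift is to the left.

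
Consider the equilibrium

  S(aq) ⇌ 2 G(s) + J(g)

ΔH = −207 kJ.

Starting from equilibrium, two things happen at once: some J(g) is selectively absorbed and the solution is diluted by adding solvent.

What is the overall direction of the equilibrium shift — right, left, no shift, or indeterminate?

Removing J (g), a product, drives the reaction to the right.
Dilution lowers every aqueous concentration by the same factor. Δn_aq = 0 − 1 = -1, so the system shifts toward the side with more dissolved moles — to the left.
The individual effects push in opposite directions; without quantitative information the net direction cannot be determined.

cannot be determined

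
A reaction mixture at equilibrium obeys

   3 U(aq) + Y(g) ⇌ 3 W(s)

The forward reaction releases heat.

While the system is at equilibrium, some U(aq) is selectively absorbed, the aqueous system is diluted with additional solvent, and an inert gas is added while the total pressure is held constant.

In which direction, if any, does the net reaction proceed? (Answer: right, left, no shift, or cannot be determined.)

Removing U (aq), a reactant, drives the reaction to the left.
Dilution lowers every aqueous concentration by the same factor. Δn_aq = 0 − 3 = -3, so the system shifts toward the side with more dissolved moles — to the left.
Adding inert gas at constant total pressure expands the volume and lowers every reacting partial pressure. With Δn_gas = 0 − 1 = -1, Q moves away from K toward the side with fewer gas moles, so the system shifts toward the side with more gas moles — to the left.
All effects act in the same direction — net shift to the left.

left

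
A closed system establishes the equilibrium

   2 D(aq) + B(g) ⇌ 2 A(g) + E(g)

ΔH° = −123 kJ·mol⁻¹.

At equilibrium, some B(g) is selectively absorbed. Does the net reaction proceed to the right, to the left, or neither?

Removing B (g), a reactant, drives the reaction to the left.

left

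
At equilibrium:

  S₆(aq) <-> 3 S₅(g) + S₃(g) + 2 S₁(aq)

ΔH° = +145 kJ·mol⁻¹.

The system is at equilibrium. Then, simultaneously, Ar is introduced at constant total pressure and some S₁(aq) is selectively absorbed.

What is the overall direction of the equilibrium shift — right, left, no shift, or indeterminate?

right

Adding inert gas at constant total pressure expands the volume and lowers every reacting partial pressure. With Δn_gas = 4 − 0 = +4, Q moves away from K toward the side with fewer gas moles, so the system shifts toward the side with more gas moles — to the right.
Removing S₁ (aq), a product, drives the reaction to the right.
All effects act in the same direction — net shift to the right.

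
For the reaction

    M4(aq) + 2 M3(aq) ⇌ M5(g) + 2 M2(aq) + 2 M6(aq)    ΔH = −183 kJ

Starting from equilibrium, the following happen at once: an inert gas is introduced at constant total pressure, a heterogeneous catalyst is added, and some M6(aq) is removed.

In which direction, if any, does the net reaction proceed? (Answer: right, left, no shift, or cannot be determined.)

right

Adding inert gas at constant total pressure expands the volume and lowers every reacting partial pressure. With Δn_gas = 1 − 0 = +1, Q moves away from K toward the side with fewer gas moles, so the system shifts toward the side with more gas moles — to the right.
A catalyst speeds both forward and reverse rates equally; it changes neither Q nor K — no shift from this change.
Removing M6 (aq), a product, drives the reaction to the right.
Only the nonzero effect(s) matter; the net shift is to the right.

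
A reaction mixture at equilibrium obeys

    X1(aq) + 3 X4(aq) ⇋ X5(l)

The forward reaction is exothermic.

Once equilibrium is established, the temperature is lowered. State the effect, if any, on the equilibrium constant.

increases

K depends on temperature via the van 't Hoff relation. The forward reaction is exothermic, so lowering T increases K.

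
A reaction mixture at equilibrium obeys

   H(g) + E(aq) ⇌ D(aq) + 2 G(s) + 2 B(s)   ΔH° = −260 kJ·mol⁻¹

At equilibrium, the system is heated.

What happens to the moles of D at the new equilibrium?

decreases

The forward reaction is exothermic. Raising T favours the endothermic direction — shift to the left.
The net shift is to the left. D is a product, so its amount decreases.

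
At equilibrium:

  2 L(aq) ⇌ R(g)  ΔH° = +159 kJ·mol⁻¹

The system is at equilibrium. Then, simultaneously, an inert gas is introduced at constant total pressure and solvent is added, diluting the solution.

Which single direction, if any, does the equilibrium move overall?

cannot be determined

Adding inert gas at constant total pressure expands the volume and lowers every reacting partial pressure. With Δn_gas = 1 − 0 = +1, Q moves away from K toward the side with fewer gas moles, so the system shifts toward the side with more gas moles — to the right.
Dilution lowers every aqueous concentration by the same factor. Δn_aq = 0 − 2 = -2, so the system shifts toward the side with more dissolved moles — to the left.
The individual effects push in opposite directions; without quantitative information the net direction cannot be determined.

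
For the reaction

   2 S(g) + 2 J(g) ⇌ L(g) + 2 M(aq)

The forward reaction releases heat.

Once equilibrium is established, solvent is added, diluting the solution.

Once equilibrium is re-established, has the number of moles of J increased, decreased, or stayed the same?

decreases

Dilution lowers every aqueous concentration by the same factor. Δn_aq = 2 − 0 = +2, so the system shifts toward the side with more dissolved moles — to the right.
The net shift is to the right. J is a reactant, so its amount decreases.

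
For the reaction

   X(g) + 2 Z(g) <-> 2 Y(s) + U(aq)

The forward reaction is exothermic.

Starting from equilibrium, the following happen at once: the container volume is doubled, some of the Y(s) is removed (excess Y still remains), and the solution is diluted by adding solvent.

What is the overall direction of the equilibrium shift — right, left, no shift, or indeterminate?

Gas moles: reactants 3, products 0 (Δn_gas = -3). Expansion shifts the system toward the side with more moles of gas — to the left.
Y is a pure solid; its activity is 1 regardless of amount, so Q is unaffected — no shift from this change.
Dilution lowers every aqueous concentration by the same factor. Δn_aq = 1 − 0 = +1, so the system shifts toward the side with more dissolved moles — to the right.
The individual effects push in opposite directions; without quantitative information the net direction cannot be determined.

cannot be determined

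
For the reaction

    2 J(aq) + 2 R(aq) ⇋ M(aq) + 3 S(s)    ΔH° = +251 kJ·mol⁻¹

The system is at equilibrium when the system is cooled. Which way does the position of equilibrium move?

The forward reaction is endothermic. Lowering T favours the exothermic direction — shift to the left.

left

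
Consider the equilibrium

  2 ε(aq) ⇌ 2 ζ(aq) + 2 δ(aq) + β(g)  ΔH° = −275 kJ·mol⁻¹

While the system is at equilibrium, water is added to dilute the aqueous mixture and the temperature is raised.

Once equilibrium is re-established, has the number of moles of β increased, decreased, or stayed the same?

cannot be determined

Dilution lowers every aqueous concentration by the same factor. Δn_aq = 4 − 2 = +2, so the system shifts toward the side with more dissolved moles — to the right.
The forward reaction is exothermic. Raising T favours the endothermic direction — shift to the left.
The two effects oppose each other, so the net shift — and hence the change in β — cannot be determined from the given information.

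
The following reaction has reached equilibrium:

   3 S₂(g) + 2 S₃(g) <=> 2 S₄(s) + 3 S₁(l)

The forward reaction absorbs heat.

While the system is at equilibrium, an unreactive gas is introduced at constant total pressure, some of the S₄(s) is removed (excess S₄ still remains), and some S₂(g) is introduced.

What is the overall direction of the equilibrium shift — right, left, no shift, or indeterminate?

cannot be determined

Adding inert gas at constant total pressure expands the volume and lowers every reacting partial pressure. With Δn_gas = 0 − 5 = -5, Q moves away from K toward the side with fewer gas moles, so the system shifts toward the side with more gas moles — to the left.
S₄ is a pure solid; its activity is 1 regardless of amount, so Q is unaffected — no shift from this change.
Adding S₂ (g), a reactant, drives the reaction to the right.
The individual effects push in opposite directions; without quantitative information the net direction cannot be determined.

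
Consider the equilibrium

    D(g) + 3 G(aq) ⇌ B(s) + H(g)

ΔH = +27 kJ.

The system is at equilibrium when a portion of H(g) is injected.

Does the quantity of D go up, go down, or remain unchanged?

Adding H (g), a product, drives the reaction to the left.
The net shift is to the left. D is a reactant, so its amount increases.

increases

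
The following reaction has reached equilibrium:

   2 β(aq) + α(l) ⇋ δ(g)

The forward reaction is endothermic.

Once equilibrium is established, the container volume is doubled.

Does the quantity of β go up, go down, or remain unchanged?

Gas moles: reactants 0, products 1 (Δn_gas = +1). Expansion shifts the system toward the side with more moles of gas — to the right.
The net shift is to the right. β is a reactant, so its amount decreases.

decreases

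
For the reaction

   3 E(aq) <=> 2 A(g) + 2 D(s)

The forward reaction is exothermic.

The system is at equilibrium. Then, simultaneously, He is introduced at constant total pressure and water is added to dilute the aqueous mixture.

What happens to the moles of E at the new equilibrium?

cannot be determined

Adding inert gas at constant total pressure expands the volume and lowers every reacting partial pressure. With Δn_gas = 2 − 0 = +2, Q moves away from K toward the side with fewer gas moles, so the system shifts toward the side with more gas moles — to the right.
Dilution lowers every aqueous concentration by the same factor. Δn_aq = 0 − 3 = -3, so the system shifts toward the side with more dissolved moles — to the left.
The two effects oppose each other, so the net shift — and hence the change in E — cannot be determined from the given information.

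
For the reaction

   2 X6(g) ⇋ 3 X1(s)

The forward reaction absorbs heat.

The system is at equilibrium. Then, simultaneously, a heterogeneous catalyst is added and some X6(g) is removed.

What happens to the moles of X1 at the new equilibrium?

decreases

A catalyst speeds both forward and reverse rates equally; it changes neither Q nor K — no shift from this change.
Removing X6 (g), a reactant, drives the reaction to the left.
The net shift is to the left. X1 is a product, so its amount decreases.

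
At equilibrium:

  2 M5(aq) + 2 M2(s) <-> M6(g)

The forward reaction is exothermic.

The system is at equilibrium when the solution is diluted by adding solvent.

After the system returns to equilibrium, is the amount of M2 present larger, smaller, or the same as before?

increases

Dilution lowers every aqueous concentration by the same factor. Δn_aq = 0 − 2 = -2, so the system shifts toward the side with more dissolved moles — to the left.
The net shift is to the left. M2 is a reactant, so its amount increases.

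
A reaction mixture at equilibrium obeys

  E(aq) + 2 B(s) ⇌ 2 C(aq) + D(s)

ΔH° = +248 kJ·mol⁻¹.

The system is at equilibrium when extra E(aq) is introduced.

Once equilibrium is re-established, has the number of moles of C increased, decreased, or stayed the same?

Adding E (aq), a reactant, drives the reaction to the right.
The net shift is to the right. C is a product, so its amount increases.

increases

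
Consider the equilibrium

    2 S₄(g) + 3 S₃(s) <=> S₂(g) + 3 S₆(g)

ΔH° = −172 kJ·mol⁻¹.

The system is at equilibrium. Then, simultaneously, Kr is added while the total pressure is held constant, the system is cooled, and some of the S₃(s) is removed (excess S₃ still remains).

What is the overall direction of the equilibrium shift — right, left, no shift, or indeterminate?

right

Adding inert gas at constant total pressure expands the volume and lowers every reacting partial pressure. With Δn_gas = 4 − 2 = +2, Q moves away from K toward the side with fewer gas moles, so the system shifts toward the side with more gas moles — to the right.
The forward reaction is exothermic. Lowering T favours the exothermic direction — shift to the right.
S₃ is a pure solid; its activity is 1 regardless of amount, so Q is unaffected — no shift from this change.
Only the nonzero effect(s) matter; the net shift is to the right.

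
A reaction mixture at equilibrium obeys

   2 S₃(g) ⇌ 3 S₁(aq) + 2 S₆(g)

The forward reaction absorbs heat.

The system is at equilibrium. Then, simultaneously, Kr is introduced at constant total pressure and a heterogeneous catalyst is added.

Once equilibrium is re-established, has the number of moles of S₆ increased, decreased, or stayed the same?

unchanged

Adding inert gas at constant total pressure expands the volume, scaling every reacting partial pressure by the same factor. Δn_gas = 2 − 2 = 0, so Q is unchanged — no shift.
A catalyst speeds both forward and reverse rates equally; it changes neither Q nor K — no shift from this change.
No net shift occurs, so the amount of S₆ is unchanged.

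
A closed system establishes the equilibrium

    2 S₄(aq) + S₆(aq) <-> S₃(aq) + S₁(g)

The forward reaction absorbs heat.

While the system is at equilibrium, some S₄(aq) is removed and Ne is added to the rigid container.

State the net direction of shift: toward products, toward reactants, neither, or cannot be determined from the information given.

Removing S₄ (aq), a reactant, drives the reaction to the left.
At constant volume, adding an inert gas leaves every reacting species' partial pressure unchanged, so Q is unchanged — no shift from this change.
Only the nonzero effect(s) matter; the net shift is to the left.

left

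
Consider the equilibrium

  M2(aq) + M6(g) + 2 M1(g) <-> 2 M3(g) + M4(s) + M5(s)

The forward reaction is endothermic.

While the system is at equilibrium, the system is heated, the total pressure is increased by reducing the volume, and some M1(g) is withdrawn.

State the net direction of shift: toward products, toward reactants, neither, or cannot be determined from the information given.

cannot be determined

The forward reaction is endothermic. Raising T favours the endothermic direction — shift to the right.
Gas moles: reactants 3, products 2 (Δn_gas = -1). Compression shifts the system toward the side with fewer moles of gas — to the right.
Removing M1 (g), a reactant, drives the reaction to the left.
The individual effects push in opposite directions; without quantitative information the net direction cannot be determined.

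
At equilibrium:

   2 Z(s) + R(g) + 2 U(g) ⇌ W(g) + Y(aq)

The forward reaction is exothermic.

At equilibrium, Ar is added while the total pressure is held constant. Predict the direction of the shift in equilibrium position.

left

Adding inert gas at constant total pressure expands the volume and lowers every reacting partial pressure. With Δn_gas = 1 − 3 = -2, Q moves away from K toward the side with fewer gas moles, so the system shifts toward the side with more gas moles — to the left.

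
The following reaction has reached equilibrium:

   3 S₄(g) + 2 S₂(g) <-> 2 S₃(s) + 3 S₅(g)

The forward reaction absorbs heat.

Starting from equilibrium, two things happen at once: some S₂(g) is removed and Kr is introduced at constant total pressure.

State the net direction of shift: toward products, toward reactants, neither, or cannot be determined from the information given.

Removing S₂ (g), a reactant, drives the reaction to the left.
Adding inert gas at constant total pressure expands the volume and lowers every reacting partial pressure. With Δn_gas = 3 − 5 = -2, Q moves away from K toward the side with fewer gas moles, so the system shifts toward the side with more gas moles — to the left.
All effects act in the same direction — net shift to the left.

left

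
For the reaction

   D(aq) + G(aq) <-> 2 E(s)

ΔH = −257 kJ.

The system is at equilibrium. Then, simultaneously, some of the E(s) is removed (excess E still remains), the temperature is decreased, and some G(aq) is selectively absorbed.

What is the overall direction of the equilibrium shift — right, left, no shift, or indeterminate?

E is a pure solid; its activity is 1 regardless of amount, so Q is unaffected — no shift from this change.
The forward reaction is exothermic. Lowering T favours the exothermic direction — shift to the right.
Removing G (aq), a reactant, drives the reaction to the left.
The individual effects push in opposite directions; without quantitative information the net direction cannot be determined.

cannot be determined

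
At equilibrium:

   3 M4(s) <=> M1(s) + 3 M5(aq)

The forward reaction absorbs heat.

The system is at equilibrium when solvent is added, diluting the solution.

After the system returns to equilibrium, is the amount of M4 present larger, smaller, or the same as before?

Dilution lowers every aqueous concentration by the same factor. Δn_aq = 3 − 0 = +3, so the system shifts toward the side with more dissolved moles — to the right.
The net shift is to the right. M4 is a reactant, so its amount decreases.

decreases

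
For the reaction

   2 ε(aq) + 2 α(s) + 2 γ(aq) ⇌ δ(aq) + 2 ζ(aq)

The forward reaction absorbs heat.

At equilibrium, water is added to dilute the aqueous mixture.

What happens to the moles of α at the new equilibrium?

Dilution lowers every aqueous concentration by the same factor. Δn_aq = 3 − 4 = -1, so the system shifts toward the side with more dissolved moles — to the left.
The net shift is to the left. α is a reactant, so its amount increases.

increases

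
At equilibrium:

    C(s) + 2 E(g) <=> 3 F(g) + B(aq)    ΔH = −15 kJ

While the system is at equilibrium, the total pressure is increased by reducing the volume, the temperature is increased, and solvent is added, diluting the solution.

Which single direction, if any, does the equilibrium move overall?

cannot be determined

Gas moles: reactants 2, products 3 (Δn_gas = +1). Compression shifts the system toward the side with fewer moles of gas — to the left.
The forward reaction is exothermic. Raising T favours the endothermic direction — shift to the left.
Dilution lowers every aqueous concentration by the same factor. Δn_aq = 1 − 0 = +1, so the system shifts toward the side with more dissolved moles — to the right.
The individual effects push in opposite directions; without quantitative information the net direction cannot be determined.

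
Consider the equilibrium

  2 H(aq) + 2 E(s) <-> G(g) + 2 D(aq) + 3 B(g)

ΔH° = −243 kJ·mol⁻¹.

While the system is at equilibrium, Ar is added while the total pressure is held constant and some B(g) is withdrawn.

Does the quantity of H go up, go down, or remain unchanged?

Adding inert gas at constant total pressure expands the volume and lowers every reacting partial pressure. With Δn_gas = 4 − 0 = +4, Q moves away from K toward the side with fewer gas moles, so the system shifts toward the side with more gas moles — to the right.
Removing B (g), a product, drives the reaction to the right.
The net shift is to the right. H is a reactant, so its amount decreases.

decreases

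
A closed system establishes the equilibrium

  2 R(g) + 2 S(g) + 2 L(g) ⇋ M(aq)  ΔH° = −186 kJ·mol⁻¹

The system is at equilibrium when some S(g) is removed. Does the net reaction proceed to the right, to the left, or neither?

Removing S (g), a reactant, drives the reaction to the left.

left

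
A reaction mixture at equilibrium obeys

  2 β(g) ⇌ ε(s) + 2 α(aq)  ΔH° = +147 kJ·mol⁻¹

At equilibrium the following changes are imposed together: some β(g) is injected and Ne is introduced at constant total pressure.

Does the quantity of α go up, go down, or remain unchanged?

Adding β (g), a reactant, drives the reaction to the right.
Adding inert gas at constant total pressure expands the volume and lowers every reacting partial pressure. With Δn_gas = 0 − 2 = -2, Q moves away from K toward the side with fewer gas moles, so the system shifts toward the side with more gas moles — to the left.
The two effects oppose each other, so the net shift — and hence the change in α — cannot be determined from the given information.

cannot be determined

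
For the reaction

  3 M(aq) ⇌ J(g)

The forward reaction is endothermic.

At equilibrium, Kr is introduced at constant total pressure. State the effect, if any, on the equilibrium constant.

unchanged

The equilibrium constant depends only on temperature. This perturbation may move the position of equilibrium, but since T is unchanged, K itself is unchanged.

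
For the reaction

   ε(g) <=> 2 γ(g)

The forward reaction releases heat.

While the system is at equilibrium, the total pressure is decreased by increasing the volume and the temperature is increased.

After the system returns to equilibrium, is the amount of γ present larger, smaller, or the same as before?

Gas moles: reactants 1, products 2 (Δn_gas = +1). Expansion shifts the system toward the side with more moles of gas — to the right.
The forward reaction is exothermic. Raising T favours the endothermic direction — shift to the left.
The two effects oppose each other, so the net shift — and hence the change in γ — cannot be determined from the given information.

cannot be determined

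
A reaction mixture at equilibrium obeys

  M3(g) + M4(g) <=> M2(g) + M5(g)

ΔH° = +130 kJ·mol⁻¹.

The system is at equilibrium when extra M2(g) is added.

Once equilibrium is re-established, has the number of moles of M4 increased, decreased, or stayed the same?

increases

Adding M2 (g), a product, drives the reaction to the left.
The net shift is to the left. M4 is a reactant, so its amount increases.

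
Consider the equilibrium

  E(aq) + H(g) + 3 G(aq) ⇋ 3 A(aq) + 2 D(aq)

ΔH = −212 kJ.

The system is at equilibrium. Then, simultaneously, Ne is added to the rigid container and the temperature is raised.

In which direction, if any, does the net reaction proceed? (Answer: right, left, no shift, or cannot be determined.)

At constant volume, adding an inert gas leaves every reacting species' partial pressure unchanged, so Q is unchanged — no shift from this change.
The forward reaction is exothermic. Raising T favours the endothermic direction — shift to the left.
Only the nonzero effect(s) matter; the net shift is to the left.

left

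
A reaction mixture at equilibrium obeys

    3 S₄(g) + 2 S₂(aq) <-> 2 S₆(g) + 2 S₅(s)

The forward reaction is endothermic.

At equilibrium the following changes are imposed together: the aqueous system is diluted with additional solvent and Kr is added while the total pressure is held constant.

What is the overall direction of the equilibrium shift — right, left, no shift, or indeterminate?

left

Dilution lowers every aqueous concentration by the same factor. Δn_aq = 0 − 2 = -2, so the system shifts toward the side with more dissolved moles — to the left.
Adding inert gas at constant total pressure expands the volume and lowers every reacting partial pressure. With Δn_gas = 2 − 3 = -1, Q moves away from K toward the side with fewer gas moles, so the system shifts toward the side with more gas moles — to the left.
All effects act in the same direction — net shift to the left.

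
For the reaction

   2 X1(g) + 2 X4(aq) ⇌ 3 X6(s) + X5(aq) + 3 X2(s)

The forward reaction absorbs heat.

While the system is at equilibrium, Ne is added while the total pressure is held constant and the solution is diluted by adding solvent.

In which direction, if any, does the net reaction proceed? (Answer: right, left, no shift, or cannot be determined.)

Adding inert gas at constant total pressure expands the volume and lowers every reacting partial pressure. With Δn_gas = 0 − 2 = -2, Q moves away from K toward the side with fewer gas moles, so the system shifts toward the side with more gas moles — to the left.
Dilution lowers every aqueous concentration by the same factor. Δn_aq = 1 − 2 = -1, so the system shifts toward the side with more dissolved moles — to the left.
All effects act in the same direction — net shift to the left.

left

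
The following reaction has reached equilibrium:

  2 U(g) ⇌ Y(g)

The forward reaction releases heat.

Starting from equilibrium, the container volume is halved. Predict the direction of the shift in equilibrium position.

Gas moles: reactants 2, products 1 (Δn_gas = -1). Compression shifts the system toward the side with fewer moles of gas — to the right.

right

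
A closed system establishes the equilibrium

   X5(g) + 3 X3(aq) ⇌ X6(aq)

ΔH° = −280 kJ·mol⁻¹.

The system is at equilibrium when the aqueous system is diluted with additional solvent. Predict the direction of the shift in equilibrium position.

left

Dilution lowers every aqueous concentration by the same factor. Δn_aq = 1 − 3 = -2, so the system shifts toward the side with more dissolved moles — to the left.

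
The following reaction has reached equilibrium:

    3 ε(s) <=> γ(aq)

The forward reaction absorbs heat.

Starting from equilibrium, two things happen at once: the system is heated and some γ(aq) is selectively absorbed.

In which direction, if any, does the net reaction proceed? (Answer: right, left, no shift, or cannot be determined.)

right

The forward reaction is endothermic. Raising T favours the endothermic direction — shift to the right.
Removing γ (aq), a product, drives the reaction to the right.
All effects act in the same direction — net shift to the right.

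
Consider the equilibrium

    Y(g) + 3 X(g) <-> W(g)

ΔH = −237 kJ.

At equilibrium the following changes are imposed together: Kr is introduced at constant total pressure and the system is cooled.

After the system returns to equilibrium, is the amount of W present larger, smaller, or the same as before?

cannot be determined

Adding inert gas at constant total pressure expands the volume and lowers every reacting partial pressure. With Δn_gas = 1 − 4 = -3, Q moves away from K toward the side with fewer gas moles, so the system shifts toward the side with more gas moles — to the left.
The forward reaction is exothermic. Lowering T favours the exothermic direction — shift to the right.
The two effects oppose each other, so the net shift — and hence the change in W — cannot be determined from the given information.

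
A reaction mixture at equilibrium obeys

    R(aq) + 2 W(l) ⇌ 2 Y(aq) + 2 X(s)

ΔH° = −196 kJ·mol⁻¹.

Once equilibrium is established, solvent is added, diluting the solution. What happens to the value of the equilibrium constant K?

unchanged

The equilibrium constant depends only on temperature. This perturbation may move the position of equilibrium, but since T is unchanged, K itself is unchanged.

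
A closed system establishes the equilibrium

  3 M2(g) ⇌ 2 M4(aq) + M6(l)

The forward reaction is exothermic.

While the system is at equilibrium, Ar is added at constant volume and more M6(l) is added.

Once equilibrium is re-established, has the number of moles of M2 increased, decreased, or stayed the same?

At constant volume, adding an inert gas leaves every reacting species' partial pressure unchanged, so Q is unchanged — no shift from this change.
M6 is a pure liquid; its activity is 1 regardless of amount, so Q is unaffected — no shift from this change.
No net shift occurs, so the amount of M2 is unchanged.

unchanged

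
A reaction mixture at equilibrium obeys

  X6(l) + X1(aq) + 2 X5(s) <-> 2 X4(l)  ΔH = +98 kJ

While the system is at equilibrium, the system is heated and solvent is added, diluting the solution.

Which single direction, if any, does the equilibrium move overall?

cannot be determined

The forward reaction is endothermic. Raising T favours the endothermic direction — shift to the right.
Dilution lowers every aqueous concentration by the same factor. Δn_aq = 0 − 1 = -1, so the system shifts toward the side with more dissolved moles — to the left.
The individual effects push in opposite directions; without quantitative information the net direction cannot be determined.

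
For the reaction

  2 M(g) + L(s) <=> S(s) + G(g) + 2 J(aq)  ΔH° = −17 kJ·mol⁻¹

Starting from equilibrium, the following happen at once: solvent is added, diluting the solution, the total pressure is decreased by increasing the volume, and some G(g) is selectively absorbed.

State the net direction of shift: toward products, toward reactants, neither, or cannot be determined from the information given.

Dilution lowers every aqueous concentration by the same factor. Δn_aq = 2 − 0 = +2, so the system shifts toward the side with more dissolved moles — to the right.
Gas moles: reactants 2, products 1 (Δn_gas = -1). Expansion shifts the system toward the side with more moles of gas — to the left.
Removing G (g), a product, drives the reaction to the right.
The individual effects push in opposite directions; without quantitative information the net direction cannot be determined.

cannot be determined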